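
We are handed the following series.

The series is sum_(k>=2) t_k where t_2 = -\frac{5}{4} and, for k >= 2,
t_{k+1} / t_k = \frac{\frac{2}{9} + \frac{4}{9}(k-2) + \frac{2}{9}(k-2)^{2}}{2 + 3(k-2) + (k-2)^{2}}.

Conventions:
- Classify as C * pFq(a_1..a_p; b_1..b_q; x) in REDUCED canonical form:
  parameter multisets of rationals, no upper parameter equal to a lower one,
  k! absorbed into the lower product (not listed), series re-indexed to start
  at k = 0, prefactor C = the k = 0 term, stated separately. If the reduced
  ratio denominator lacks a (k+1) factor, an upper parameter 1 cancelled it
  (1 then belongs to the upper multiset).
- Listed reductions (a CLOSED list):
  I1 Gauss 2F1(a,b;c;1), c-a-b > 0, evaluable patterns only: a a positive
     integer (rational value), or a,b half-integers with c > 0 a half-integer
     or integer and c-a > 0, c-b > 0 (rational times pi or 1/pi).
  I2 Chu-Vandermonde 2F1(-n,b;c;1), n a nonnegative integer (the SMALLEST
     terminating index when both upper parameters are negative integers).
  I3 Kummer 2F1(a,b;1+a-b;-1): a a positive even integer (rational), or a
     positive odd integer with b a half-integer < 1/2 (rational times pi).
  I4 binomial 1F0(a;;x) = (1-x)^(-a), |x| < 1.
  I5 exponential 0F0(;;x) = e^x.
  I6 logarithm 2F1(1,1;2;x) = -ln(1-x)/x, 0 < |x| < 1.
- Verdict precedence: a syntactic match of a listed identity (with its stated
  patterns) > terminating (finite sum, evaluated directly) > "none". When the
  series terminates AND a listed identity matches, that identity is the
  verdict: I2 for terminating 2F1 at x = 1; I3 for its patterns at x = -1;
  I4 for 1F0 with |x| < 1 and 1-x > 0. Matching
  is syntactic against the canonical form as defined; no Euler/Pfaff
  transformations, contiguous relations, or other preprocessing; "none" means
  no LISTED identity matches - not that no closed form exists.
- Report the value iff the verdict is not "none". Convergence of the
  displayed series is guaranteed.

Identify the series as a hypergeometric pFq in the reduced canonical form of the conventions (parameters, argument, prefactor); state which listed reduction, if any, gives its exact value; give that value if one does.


Canonical form: C = -\frac{5}{4} times 2F1 with upper {1, 1}, lower {2}, x = \frac{2}{9}. Verdict (x = \frac{2}{9}): the I6 logarithm reduction applies (the logarithm: parameters (1,1;2), x = \frac{2}{9}). Hence: \frac{45}{8} \cdot \ln\left(\frac{7}{9}\right).

Structural cue: with t_0 = -\frac{5}{4}, the expanded ratio factors over Q; C = -5/4, roots give parameters.
Step ratio: r(k) = \frac{2}{9} * (k+1) (k+1) / [(k+2) (k+1)] - poly over poly, x = \frac{2}{9} from leading terms; C = -\frac{5}{4} at k = 0.


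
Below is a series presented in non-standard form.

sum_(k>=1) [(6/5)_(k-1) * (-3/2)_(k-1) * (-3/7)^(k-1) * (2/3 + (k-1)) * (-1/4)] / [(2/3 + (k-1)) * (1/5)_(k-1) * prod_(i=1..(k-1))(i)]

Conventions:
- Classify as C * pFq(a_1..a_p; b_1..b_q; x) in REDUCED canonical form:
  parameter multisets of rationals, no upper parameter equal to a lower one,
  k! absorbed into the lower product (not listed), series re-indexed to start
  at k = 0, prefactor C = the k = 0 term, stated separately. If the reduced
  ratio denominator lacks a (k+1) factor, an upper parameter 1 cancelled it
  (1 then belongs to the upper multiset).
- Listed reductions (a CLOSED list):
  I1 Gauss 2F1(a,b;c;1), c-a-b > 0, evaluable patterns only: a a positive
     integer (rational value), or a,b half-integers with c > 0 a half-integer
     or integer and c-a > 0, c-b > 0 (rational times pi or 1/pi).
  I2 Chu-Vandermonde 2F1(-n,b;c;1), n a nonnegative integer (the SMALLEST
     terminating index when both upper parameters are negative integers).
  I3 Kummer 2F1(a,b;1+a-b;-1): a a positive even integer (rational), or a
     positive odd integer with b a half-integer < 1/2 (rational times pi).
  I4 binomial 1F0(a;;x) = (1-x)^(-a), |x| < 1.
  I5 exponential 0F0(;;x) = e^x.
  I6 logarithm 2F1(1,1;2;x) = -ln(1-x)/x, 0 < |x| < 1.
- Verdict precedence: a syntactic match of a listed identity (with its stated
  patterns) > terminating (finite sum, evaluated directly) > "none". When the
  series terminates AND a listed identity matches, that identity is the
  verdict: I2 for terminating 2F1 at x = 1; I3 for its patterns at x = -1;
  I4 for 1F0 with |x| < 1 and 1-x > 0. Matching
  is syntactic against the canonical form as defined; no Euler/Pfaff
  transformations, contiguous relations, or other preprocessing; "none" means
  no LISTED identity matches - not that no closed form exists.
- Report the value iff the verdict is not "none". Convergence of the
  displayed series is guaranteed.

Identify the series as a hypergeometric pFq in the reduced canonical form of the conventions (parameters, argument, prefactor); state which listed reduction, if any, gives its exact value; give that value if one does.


Reduced: x = -3/7, 2F1, upper = {-3/2, 6/5}, lower = {1/5}, C = -1/4. Verdict: none. Every listed pattern misses the 2F1 form at -3/7, upper {-3/2, 6/5}.

Key observation: with t_0 = -1/4, the factor k + 2/3 cancels (top and bottom), leaving C = -1/4.
Ratio: r(k) = (-3/7) * (k-3/2) (k+6/5) / [(k+1/5) (k+1)] - rational in k, leading ratio (-3/7); with t_0 = -1/4, classification follows.


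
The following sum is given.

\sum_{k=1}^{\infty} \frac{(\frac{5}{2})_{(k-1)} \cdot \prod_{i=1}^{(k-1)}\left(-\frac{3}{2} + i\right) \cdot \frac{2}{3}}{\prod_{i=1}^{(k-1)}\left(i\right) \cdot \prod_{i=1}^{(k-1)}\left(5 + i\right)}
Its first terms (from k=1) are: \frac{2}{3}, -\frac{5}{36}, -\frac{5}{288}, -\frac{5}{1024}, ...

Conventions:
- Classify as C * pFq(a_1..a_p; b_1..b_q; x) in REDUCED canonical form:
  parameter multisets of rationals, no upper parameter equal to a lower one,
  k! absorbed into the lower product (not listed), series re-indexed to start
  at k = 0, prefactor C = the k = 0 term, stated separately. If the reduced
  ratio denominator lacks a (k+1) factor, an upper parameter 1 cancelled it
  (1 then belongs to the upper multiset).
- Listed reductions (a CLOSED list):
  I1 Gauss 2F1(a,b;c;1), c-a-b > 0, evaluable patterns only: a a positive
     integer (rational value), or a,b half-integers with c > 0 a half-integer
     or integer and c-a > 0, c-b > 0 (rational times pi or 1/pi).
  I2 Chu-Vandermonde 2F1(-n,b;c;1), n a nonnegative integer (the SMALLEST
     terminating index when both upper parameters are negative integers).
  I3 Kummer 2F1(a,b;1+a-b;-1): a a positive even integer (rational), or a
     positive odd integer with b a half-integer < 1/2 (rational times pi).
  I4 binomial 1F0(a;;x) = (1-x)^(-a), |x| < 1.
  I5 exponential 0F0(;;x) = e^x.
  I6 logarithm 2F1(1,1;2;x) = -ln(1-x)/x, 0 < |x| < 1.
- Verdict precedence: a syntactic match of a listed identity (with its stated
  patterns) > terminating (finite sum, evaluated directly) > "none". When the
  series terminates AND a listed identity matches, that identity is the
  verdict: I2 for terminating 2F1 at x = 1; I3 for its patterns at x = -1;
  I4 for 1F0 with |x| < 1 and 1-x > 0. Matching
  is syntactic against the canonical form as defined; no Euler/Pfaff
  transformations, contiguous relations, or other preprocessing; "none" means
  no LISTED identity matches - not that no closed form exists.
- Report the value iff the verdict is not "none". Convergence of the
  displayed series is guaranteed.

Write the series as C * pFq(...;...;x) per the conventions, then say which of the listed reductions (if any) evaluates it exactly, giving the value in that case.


This is \frac{2}{3} * 2F1(-\frac{1}{2}, \frac{5}{2}; 6; 1) in reduced canonical form. Verdict at x = 1: Gauss's theorem I1 (half-integer case) matches (x = 1; upper {-\frac{1}{2}, \frac{5}{2}} half-integers, c = 6 in the evaluable pattern). Sum: \frac{16384}{10395} / \pi.

Key observation: t_0 being \frac{2}{3}, the product of the first k integers (prefactor 2/3) is k!.
Consecutive-term ratio: r(k) = 1 * (k-\frac{1}{2}) (k+\frac{5}{2}) / [(k+6) (k+1)] - rational; roots negated = parameters, x = 1, C = \frac{2}{3}.


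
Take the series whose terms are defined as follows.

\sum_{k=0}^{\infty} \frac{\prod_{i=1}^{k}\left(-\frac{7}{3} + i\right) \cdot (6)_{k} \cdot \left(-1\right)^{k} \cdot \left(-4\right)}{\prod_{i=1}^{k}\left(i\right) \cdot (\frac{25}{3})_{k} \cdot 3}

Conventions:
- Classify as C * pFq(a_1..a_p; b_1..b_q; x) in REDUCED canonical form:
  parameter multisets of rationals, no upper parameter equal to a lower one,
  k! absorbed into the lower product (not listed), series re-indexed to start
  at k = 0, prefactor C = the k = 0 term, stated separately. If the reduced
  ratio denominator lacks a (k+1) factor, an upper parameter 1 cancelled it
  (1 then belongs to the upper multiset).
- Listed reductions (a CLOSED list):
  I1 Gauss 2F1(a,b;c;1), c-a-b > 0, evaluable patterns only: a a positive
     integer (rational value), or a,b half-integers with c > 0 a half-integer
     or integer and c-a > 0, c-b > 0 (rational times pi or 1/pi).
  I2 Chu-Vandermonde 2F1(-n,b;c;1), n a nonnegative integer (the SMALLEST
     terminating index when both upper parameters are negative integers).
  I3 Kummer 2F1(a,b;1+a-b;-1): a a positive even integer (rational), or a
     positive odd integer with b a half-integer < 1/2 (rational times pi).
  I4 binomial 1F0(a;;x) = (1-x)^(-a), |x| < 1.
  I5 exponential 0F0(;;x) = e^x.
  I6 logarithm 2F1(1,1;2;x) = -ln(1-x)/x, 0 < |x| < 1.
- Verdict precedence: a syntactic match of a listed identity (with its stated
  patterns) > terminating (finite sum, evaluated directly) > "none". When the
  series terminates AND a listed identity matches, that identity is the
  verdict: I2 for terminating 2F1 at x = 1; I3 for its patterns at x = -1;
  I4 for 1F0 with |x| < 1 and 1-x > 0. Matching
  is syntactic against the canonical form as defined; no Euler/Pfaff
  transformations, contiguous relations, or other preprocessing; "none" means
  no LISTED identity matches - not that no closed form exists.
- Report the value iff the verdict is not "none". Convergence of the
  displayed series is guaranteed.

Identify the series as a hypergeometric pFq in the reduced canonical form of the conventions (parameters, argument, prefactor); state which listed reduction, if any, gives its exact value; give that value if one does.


Canonical form: C = -\frac{4}{3} times 2F1 with upper {-\frac{4}{3}, 6}, lower {\frac{25}{3}}, x = -1. Verdict (x = -1): Kummer (I3) applies (x = -1; c = \frac{25}{3} equals 1+a-b for upper {-\frac{4}{3}, 6}: listed pattern). Sum: -\frac{3344}{1215}.

First insight: x = -1 and the constant factors (C = -4/3, x = -1) combine into one prefactor.
Term ratio: r(k) = -1 * (k-\frac{4}{3}) (k+6) / [(k+\frac{25}{3}) (k+1)] - rational; roots negated = parameters, x = -1, C = -\frac{4}{3}.


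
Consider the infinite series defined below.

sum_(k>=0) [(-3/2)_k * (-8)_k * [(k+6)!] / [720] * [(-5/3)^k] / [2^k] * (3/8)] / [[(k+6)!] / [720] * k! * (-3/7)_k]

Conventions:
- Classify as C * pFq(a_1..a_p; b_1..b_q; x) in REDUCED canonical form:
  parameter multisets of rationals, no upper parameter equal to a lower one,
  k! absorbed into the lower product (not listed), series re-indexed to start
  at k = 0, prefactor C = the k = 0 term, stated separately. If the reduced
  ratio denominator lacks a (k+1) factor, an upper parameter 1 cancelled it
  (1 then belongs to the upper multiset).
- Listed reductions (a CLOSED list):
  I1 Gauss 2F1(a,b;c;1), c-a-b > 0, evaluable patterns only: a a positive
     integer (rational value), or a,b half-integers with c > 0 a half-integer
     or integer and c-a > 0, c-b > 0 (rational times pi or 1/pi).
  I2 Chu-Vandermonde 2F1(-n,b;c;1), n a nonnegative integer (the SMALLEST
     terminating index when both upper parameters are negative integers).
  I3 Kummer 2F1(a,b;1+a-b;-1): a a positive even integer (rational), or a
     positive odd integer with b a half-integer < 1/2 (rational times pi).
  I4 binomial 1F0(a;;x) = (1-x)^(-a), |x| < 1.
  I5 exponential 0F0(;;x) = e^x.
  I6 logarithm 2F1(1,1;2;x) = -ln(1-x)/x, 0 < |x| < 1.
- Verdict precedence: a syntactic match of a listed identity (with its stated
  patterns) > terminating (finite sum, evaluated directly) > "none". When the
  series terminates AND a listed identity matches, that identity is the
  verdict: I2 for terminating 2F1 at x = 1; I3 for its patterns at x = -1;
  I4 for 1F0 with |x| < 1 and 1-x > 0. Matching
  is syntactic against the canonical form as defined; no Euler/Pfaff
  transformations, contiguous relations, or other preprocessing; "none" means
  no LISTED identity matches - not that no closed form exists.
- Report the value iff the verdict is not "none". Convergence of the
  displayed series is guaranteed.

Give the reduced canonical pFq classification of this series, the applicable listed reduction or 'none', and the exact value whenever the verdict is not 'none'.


With C = 3/8: the canonical form is 2F1(-8, -3/2; -3/7; -5/6). Verdict: terminating at k = 8: the factor (-8)_k kills every later term; summing the 9 survivors is exact. Hence: -6476598275710907/175533434339328.

Structural cue: t_0 being 3/8, the two k-th powers (C = 3/8) combine into one argument.
Adjacent-term ratio: r(k) = (-5/6) * (k-8) (k-3/2) / [(k-3/7) (k+1)] - rational in k, leading ratio (-5/6); with t_0 = 3/8, classification follows.


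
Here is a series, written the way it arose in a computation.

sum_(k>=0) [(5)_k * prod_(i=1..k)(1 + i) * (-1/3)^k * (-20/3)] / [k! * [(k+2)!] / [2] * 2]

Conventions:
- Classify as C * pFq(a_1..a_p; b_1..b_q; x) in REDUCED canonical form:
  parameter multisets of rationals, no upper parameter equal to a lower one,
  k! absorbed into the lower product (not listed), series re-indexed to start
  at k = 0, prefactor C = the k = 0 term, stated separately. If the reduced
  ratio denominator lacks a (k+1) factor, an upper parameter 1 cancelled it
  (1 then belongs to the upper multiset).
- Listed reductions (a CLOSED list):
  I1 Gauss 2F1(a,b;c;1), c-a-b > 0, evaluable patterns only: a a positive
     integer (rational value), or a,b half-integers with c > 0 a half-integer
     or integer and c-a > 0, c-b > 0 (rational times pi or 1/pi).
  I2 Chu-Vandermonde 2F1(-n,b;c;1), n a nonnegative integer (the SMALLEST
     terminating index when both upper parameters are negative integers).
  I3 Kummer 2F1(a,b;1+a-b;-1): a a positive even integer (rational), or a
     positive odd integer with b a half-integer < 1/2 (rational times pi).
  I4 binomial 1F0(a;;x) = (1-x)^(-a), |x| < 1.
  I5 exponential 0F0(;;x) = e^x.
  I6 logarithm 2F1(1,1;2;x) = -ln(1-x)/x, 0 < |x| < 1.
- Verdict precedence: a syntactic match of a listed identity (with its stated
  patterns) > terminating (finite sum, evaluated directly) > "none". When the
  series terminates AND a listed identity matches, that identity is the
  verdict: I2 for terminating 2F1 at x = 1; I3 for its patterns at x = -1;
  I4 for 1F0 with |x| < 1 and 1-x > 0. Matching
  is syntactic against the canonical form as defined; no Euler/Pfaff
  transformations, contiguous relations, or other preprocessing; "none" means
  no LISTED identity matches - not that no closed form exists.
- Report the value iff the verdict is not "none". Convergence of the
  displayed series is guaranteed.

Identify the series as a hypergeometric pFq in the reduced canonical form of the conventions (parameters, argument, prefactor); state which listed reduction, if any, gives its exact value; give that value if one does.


The series (x = -1/3) is 2F1: upper {2, 5}, lower {3}, prefactor -10/3. Verdict: none - at argument -1/3 the multisets {2, 5} ; {3} match no listed identity.

The tell: from the first term -10/3: the constant factors (C = -10/3, x = -1/3) combine into one prefactor.
Ratio: r(k) = (-1/3) * (k+2) (k+5) / [(k+3) (k+1)] - poly over poly, x = (-1/3) from leading terms; C = -10/3 at k = 0.


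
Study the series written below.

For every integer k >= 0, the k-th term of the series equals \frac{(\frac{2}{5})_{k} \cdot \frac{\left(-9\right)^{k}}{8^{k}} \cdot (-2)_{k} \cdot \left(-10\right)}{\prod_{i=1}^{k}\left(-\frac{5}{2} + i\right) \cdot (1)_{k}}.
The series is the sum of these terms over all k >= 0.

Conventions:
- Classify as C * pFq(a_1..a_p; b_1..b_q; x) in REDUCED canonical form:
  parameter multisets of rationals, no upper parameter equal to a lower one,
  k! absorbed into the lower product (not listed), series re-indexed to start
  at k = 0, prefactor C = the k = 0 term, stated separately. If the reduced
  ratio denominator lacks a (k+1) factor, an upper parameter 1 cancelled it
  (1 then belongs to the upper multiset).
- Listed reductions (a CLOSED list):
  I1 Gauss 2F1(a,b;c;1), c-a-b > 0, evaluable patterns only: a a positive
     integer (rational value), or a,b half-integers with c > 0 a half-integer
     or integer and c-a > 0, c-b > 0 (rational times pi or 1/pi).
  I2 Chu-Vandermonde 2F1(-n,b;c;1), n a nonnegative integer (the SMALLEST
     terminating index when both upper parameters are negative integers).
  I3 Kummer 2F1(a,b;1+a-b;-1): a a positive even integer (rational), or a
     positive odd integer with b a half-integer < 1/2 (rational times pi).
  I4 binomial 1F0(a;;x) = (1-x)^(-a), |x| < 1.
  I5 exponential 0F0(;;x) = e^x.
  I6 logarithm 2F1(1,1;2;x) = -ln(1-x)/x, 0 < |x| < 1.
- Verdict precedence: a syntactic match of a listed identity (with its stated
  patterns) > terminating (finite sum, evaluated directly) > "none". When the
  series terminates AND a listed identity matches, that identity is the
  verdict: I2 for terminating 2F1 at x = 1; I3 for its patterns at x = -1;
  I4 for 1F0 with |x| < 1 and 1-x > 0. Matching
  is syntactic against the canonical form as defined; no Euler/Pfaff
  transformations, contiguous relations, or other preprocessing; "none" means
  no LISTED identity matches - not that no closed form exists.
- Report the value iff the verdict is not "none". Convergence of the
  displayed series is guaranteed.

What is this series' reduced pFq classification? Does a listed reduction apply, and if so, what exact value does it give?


This is -10 * 2F1(-2, \frac{2}{5}; -\frac{3}{2}; -\frac{9}{8}) in reduced canonical form. Verdict: terminating - upper parameter -2 makes this a finite sum (last index 2), evaluated exactly. Sum: -\frac{269}{20}.

First insight: from the first term -10: the lower running product (C = -10) is a rising factorial.
Term ratio: r(k) = -\frac{9}{8} * (k-2) (k+\frac{2}{5}) / [(k-\frac{3}{2}) (k+1)] - rational; roots negated = parameters, x = -\frac{9}{8}, C = -10.


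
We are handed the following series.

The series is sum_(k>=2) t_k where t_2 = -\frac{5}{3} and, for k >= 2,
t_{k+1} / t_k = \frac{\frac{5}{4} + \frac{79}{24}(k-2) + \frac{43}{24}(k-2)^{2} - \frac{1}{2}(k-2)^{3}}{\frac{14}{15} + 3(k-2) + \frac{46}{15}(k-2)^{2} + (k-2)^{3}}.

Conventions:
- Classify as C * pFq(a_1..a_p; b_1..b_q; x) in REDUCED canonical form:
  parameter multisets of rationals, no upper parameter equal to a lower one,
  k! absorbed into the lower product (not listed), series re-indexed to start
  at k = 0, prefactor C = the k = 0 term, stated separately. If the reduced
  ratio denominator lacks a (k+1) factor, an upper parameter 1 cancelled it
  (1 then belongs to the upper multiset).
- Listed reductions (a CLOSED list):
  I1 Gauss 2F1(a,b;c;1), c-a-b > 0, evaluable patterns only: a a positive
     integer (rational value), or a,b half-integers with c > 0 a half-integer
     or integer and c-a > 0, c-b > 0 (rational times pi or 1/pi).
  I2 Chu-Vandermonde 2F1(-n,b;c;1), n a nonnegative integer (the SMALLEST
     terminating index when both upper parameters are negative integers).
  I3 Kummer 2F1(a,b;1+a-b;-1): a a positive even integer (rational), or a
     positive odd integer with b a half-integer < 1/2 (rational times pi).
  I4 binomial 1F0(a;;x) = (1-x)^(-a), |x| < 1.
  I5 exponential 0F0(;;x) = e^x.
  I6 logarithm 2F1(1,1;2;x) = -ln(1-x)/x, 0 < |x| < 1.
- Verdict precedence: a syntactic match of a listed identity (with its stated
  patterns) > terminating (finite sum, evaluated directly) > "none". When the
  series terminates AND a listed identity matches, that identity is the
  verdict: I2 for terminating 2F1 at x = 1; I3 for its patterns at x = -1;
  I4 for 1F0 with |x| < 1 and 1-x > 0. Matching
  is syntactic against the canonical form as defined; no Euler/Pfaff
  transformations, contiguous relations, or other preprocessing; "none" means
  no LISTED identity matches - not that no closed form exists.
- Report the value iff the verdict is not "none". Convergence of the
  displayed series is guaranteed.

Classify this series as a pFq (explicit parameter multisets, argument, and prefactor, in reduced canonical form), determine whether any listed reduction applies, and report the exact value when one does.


x = -\frac{1}{2} here; the reduced form reads 2F1, upper {-5, \frac{3}{4}}, lower {\frac{7}{5}}, C = -\frac{5}{3}. Verdict: terminating - no listed pattern fits, but -5 in the upper list cuts the series at k = 5; direct evaluation. Exact value: -\frac{5337640745}{842268672}.

Key step: with t_0 = -\frac{5}{3}, factor the ratio over Q (C = -5/3, x = -1/2): negated roots = parameters.
Term ratio: r(k) = -\frac{1}{2} * (k-5) (k+\frac{3}{4}) / [(k+\frac{7}{5}) (k+1)] ; factor over Q: parameters, x = -\frac{1}{2}, and C = -\frac{5}{3}.


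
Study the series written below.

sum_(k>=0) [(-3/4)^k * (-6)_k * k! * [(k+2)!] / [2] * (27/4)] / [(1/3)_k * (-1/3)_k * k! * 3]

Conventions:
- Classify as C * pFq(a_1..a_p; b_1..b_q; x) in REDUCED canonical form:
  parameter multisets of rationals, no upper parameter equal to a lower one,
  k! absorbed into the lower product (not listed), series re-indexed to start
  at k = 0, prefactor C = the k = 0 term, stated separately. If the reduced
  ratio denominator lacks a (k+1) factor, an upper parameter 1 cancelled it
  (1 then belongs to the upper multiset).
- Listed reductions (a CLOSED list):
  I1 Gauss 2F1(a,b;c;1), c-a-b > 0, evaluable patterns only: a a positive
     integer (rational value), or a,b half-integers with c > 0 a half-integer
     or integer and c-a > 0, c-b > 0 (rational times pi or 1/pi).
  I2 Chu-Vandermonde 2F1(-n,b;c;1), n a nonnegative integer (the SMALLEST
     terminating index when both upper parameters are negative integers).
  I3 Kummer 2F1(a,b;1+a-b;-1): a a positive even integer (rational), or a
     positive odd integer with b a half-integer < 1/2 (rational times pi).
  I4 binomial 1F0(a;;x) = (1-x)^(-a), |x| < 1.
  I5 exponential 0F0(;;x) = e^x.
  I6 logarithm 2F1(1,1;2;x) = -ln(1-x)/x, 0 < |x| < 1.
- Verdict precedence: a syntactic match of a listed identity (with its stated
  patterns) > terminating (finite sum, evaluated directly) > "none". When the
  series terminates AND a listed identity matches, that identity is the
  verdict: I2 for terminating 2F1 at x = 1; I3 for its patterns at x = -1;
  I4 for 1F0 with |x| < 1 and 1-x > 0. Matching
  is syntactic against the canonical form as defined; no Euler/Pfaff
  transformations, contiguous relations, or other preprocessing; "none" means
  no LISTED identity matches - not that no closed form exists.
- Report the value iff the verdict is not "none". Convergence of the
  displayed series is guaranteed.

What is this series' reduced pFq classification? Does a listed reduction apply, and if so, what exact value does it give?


Structural cue: x = (-3/4) and the factorial ratio (C = 9/4, x = -3/4) (k+a-1)!/(a-1)! is a rising factorial (a)_k.
Adjacent-term ratio: r(k) = (-3/4) * (k-6) (k+1) (k+3) / [(k-1/3) (k+1/3) (k+1)] - rational in k. x = (-3/4); t_0 = 9/4; negate the roots.

This is 9/4 * 3F2(-6, 1, 3; -1/3, 1/3; -3/4) in reduced canonical form. Verdict: terminating - no listed pattern fits, but -6 in the upper list cuts the series at k = 6; direct evaluation. Exact value: -4714544207889/65601536.


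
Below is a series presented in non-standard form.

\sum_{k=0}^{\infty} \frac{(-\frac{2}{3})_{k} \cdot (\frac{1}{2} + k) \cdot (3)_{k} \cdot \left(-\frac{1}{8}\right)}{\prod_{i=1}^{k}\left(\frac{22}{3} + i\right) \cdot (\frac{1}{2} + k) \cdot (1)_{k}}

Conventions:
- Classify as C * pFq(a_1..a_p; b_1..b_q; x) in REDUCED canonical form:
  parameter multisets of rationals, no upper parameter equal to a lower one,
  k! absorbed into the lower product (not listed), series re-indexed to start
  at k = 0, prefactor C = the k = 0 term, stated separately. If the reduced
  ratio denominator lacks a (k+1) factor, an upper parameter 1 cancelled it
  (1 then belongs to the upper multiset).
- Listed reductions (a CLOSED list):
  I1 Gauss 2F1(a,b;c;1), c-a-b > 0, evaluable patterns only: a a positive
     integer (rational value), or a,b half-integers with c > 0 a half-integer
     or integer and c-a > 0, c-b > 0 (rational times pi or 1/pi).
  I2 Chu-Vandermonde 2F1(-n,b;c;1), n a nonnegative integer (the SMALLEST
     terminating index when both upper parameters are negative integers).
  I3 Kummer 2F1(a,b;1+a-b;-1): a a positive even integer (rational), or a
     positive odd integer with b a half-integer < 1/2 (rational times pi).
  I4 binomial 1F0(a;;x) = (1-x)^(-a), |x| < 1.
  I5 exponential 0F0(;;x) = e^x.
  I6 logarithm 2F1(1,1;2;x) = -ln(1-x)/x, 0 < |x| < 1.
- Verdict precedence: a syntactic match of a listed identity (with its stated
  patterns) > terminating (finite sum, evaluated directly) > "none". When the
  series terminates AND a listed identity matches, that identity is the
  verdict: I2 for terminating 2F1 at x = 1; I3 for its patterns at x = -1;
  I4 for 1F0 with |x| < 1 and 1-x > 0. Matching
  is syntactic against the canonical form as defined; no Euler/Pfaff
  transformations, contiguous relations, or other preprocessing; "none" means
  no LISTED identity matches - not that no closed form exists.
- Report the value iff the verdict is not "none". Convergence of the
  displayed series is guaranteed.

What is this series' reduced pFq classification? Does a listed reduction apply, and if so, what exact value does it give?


First insight: t_0 = -\frac{1}{8} here, and the lower running product (prefactor -1/8) is a rising factorial.
Step ratio: r(k) = 1 * (k-\frac{2}{3}) (k+3) / [(k+\frac{25}{3}) (k+1)] - rational in k, leading ratio 1; with t_0 = -\frac{1}{8}, classification follows.

Prefactor -\frac{1}{8}, argument 1: 2F1 with upper {-\frac{2}{3}, 3} over lower {\frac{25}{3}}. Verdict: the Gauss summation I1 matches (x = 1: the Gamma ratio telescopes since c-a-b = 6 > 0 and a = 3 in Z>0). Hence: -\frac{209}{2268}.


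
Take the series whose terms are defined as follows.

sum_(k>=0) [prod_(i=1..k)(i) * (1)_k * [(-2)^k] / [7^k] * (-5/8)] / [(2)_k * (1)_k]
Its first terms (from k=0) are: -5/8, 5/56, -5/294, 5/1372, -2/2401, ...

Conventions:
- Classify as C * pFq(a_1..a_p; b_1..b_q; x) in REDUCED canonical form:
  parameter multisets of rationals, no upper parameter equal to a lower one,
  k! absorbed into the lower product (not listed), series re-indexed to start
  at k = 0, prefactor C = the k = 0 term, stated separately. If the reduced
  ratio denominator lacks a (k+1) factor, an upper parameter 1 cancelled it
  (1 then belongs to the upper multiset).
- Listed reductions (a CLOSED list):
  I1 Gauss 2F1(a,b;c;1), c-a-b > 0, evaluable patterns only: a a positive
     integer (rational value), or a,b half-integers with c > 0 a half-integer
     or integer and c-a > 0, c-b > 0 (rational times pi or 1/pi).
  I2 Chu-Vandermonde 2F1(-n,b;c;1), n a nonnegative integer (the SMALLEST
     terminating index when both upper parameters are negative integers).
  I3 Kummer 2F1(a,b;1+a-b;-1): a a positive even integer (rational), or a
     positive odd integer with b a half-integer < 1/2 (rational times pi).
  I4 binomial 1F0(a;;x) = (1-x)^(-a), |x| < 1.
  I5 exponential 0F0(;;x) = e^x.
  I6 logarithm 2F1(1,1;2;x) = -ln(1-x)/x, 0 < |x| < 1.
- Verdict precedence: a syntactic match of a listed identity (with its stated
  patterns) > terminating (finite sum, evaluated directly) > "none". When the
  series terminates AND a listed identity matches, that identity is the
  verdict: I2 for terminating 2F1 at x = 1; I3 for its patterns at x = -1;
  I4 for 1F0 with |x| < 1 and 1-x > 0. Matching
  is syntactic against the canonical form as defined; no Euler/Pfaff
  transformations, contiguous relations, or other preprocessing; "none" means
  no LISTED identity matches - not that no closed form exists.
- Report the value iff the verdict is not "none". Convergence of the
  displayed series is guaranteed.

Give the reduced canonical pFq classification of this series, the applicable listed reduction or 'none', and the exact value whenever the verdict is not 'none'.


This is -5/8 * 2F1(1, 1; 2; -2/7) in reduced canonical form. Verdict: logarithm (I6) fires (the logarithm: parameters (1,1;2), x = -2/7). Hence: (-35/16) * ln(9/7).

Key observation: x = (-2/7) and the two geometric factors (prefactor -5/8) combine into one argument.
Adjacent-term ratio: r(k) = (-2/7) * (k+1) (k+1) / [(k+2) (k+1)] - poly over poly, x = (-2/7) from leading terms; C = -5/8 at k = 0.


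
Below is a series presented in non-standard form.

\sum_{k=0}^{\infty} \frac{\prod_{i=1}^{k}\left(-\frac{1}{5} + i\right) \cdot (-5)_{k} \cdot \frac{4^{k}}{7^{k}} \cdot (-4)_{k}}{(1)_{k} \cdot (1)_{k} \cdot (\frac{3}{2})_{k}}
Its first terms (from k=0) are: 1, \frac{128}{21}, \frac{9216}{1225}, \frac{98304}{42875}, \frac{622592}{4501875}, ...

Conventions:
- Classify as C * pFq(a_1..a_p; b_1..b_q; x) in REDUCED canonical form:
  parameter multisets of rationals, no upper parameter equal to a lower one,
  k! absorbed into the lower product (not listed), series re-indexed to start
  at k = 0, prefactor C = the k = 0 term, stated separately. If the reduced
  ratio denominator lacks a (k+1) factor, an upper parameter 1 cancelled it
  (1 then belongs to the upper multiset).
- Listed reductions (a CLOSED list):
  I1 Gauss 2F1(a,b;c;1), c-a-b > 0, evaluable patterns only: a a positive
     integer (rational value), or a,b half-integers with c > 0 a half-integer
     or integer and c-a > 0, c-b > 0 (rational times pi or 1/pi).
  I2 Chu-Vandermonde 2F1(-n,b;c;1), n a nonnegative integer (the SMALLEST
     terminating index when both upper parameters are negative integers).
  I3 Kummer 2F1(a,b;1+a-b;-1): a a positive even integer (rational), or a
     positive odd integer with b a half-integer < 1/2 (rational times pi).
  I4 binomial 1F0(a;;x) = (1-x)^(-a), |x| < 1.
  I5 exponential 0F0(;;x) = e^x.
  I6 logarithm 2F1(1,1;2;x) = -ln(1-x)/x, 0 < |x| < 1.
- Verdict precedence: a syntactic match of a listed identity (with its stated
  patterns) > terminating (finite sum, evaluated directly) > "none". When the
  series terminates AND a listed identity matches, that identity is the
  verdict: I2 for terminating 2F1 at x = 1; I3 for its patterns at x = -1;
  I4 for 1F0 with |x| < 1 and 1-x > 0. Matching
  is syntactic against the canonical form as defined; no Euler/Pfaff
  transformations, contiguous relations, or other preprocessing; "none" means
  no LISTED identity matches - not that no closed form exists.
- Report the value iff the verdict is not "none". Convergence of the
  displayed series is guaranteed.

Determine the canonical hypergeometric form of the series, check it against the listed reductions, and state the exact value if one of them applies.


This is 1 * 3F2(-5, -4, \frac{4}{5}; 1, \frac{3}{2}; \frac{4}{7}) in reduced canonical form. Verdict: terminating (-4 upstairs). 5 nonzero terms in all; added directly. Value: \frac{76755187}{4501875}.

Key step: from the first term 1: (1)_k (C = 1, x = 4/7) is k! itself.
Consecutive-term ratio: r(k) = \frac{4}{7} * (k-5) (k-4) (k+\frac{4}{5}) / [(k+1) (k+\frac{3}{2}) (k+1)] - rational in k. x = \frac{4}{7}; t_0 = 1; negate the roots.


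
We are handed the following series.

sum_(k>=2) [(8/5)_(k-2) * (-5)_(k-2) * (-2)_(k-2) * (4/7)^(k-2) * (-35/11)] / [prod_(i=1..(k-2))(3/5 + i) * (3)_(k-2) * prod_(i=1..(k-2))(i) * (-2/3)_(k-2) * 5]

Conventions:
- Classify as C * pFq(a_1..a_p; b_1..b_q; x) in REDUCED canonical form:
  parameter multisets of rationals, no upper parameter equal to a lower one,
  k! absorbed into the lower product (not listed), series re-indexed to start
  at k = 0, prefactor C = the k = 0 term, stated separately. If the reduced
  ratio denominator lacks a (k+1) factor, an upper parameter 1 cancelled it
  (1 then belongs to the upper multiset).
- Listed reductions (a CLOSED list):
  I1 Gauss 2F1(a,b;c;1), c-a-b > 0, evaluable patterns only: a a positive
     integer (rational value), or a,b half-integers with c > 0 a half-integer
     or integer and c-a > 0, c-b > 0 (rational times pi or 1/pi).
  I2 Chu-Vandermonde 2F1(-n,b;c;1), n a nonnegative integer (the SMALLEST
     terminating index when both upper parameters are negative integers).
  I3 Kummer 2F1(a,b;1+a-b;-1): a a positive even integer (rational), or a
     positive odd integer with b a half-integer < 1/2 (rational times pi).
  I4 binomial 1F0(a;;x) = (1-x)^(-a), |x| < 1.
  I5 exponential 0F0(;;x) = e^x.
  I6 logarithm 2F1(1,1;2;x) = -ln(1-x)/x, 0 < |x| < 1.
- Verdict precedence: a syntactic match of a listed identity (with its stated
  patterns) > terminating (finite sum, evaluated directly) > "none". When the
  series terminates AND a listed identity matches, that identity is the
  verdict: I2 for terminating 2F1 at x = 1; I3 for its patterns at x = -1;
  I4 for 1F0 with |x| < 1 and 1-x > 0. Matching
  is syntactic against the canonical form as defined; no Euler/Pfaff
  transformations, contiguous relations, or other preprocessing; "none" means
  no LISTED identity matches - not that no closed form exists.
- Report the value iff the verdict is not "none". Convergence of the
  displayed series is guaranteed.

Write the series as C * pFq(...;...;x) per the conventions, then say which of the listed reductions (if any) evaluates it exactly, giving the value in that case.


This is -7/11 * 2F2(-5, -2; -2/3, 3; 4/7) in reduced canonical form. Verdict: terminating - no listed pattern fits, but -2 in the upper list cuts the series at k = 2; direct evaluation. Exact value: 211/77.

Key step: x = (4/7) and the parameter 8/5 appears in both the upper and lower lists and cancels.
Consecutive-term ratio: r(k) = (4/7) * (k-5) (k-2) / [(k-2/3) (k+3) (k+1)] - rational; roots negated = parameters, x = (4/7), C = -7/11.


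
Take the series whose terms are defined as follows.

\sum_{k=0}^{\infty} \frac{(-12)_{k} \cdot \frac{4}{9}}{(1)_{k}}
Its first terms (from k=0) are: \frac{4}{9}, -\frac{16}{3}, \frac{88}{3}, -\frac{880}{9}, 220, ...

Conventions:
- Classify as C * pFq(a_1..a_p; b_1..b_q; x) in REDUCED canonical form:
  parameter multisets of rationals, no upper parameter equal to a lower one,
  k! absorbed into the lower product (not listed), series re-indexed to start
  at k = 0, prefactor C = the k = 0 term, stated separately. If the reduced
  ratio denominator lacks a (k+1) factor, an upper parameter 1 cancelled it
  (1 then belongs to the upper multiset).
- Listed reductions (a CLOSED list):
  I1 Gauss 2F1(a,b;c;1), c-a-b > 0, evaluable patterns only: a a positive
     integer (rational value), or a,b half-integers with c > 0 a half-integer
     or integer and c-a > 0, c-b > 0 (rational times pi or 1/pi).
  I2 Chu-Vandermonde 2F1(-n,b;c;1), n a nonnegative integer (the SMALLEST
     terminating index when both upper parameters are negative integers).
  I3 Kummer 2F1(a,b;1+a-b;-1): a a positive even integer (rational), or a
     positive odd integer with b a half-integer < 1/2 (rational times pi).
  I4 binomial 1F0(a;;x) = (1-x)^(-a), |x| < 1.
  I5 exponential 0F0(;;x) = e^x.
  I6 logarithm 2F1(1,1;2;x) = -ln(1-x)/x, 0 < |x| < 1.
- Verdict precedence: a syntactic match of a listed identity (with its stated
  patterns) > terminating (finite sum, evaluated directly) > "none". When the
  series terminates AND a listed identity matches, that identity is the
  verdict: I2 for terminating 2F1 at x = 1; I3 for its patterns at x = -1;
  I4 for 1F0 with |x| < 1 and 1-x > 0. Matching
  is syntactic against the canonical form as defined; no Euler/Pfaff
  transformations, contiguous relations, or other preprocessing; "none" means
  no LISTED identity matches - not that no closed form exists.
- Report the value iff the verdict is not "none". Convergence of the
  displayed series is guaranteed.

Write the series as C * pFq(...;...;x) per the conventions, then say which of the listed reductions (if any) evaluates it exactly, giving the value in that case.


Reduced: x = 1, 1F0, upper = {-12}, lower = {-}, C = \frac{4}{9}. Verdict: terminating - upper parameter -12 makes this a finite sum (last index 12), evaluated exactly. Exact value: 0.

First insight: from the first term \frac{4}{9}: (1)_k (C = 4/9, x = 1) is k! itself.
Adjacent-term ratio: r(k) = 1 * (k-12) / [(k+1)] ; factor over Q: parameters, x = 1, and C = \frac{4}{9}.


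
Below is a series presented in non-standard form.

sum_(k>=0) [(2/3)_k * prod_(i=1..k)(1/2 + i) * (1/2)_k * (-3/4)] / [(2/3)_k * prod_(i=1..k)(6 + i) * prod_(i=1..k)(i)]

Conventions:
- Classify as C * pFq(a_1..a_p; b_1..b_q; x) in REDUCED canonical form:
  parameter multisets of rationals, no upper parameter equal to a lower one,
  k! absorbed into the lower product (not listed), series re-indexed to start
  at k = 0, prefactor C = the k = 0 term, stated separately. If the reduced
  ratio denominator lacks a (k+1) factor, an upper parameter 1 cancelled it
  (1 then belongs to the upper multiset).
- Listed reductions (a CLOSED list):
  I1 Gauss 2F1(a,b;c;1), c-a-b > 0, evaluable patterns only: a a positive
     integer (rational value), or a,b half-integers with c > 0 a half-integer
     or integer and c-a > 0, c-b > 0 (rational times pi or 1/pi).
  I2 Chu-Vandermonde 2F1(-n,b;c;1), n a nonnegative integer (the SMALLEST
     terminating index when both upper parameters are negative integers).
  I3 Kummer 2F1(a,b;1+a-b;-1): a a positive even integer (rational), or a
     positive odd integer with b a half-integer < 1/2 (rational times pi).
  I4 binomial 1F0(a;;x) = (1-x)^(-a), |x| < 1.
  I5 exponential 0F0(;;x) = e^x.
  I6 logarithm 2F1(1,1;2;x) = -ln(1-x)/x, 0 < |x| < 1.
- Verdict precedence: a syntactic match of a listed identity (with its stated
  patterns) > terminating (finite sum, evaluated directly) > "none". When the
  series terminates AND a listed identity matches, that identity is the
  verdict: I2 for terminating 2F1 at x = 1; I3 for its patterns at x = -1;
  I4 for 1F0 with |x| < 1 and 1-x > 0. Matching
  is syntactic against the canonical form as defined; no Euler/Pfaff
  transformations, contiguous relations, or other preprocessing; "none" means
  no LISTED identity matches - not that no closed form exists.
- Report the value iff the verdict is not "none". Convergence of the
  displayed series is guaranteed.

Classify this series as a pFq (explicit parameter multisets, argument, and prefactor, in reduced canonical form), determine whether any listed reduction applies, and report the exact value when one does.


This is -3/4 * 2F1(1/2, 3/2; 7; 1) in reduced canonical form. Verdict: Gauss's theorem I1 (half-integer case) matches (x = 1; upper {1/2, 3/2} half-integers, c = 7 in the evaluable pattern). Its exact value is (-65536/24255) / pi.

The tell: t_0 being -3/4, the lower running product (C = -3/4, x = 1) is a rising factorial.
Term ratio: r(k) = 1 * (k+1/2) (k+3/2) / [(k+7) (k+1)] ; factor over Q: parameters, x = 1, and C = -3/4.


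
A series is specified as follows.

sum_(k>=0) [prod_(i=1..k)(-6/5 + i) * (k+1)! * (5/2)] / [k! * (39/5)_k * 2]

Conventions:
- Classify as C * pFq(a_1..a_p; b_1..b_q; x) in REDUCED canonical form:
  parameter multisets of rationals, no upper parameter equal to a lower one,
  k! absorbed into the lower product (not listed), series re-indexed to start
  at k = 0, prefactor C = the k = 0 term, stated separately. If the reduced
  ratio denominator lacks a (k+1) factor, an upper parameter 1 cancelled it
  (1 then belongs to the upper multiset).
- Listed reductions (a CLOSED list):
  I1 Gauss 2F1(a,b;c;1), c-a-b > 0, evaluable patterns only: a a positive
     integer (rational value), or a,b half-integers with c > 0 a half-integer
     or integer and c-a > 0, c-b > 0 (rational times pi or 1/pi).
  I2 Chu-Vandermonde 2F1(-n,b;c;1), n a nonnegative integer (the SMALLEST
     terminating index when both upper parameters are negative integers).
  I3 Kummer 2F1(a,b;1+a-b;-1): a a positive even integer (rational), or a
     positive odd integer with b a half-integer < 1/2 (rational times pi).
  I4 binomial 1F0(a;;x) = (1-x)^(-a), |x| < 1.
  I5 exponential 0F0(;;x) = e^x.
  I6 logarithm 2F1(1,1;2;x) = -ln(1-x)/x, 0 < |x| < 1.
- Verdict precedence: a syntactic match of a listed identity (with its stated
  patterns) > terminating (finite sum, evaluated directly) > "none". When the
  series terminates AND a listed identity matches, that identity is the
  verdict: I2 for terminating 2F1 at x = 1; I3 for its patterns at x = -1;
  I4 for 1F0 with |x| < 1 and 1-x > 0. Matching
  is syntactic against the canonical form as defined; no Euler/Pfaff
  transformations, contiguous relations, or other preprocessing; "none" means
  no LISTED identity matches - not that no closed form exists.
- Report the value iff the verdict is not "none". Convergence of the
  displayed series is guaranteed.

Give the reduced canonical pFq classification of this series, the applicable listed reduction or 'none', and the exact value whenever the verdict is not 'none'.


The series (x = 1) is 2F1: upper {-1/5, 2}, lower {39/5}, prefactor 5/4. Verdict (x = 1): Gauss's theorem (I1) applies (x = 1: the Gamma ratio telescopes since c-a-b = 6 > 0 and a = 2 in Z>0). Hence: 493/420.

Key step: from the first term 5/4: the constant factors (C = 5/4, x = 1) combine into one prefactor.
Term ratio: r(k) = 1 * (k-1/5) (k+2) / [(k+39/5) (k+1)] - poly over poly, x = 1 from leading terms; C = 5/4 at k = 0.
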